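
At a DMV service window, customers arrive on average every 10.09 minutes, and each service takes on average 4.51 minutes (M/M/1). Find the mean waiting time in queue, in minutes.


λ = 60/10.09 = 5.9465 /hr
μ = 60/4.51 = 13.3038 /hr
ρ = λ/μ = 5.9465/13.3038 = 0.4470
Wq = ρ/(μ−λ) = 0.4470/(13.3038−5.9465) = 0.06075 hr
In minutes: 0.06075·60 = 3.645 min

Final: 3.645 min


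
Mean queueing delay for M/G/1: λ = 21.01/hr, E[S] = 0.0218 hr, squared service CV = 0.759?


ρ = λ·E[S] = 21.01·0.0218 = 0.4580
E[S²] = E[S]²(1+C_s²) = 0.0218²·(1+0.759) = 0.0008359
Wq = λ·E[S²]/(2(1−ρ)) = 21.01·0.0008359/(2·0.5420) = 0.01620 hr

Final: 0.01620 hr


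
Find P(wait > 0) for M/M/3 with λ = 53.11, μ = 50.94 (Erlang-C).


a = λ/μ = 1.0426; ρ = a/3 = 0.3475
P₀ = 0.347753 (from M/M/c formula)
C(c,a) = [a^c/(c!(1−ρ))]·P₀ = [1.13332/(6·0.6525)]·0.347753
= 0.28950·0.347753 = 0.100673

Final: 0.100673


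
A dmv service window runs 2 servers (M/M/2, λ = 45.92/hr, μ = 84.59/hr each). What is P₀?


a = λ/μ = 45.92/84.59 = 0.5429; ρ = a/c = 0.2714
Σ_{k=0}^{1} a^k/k! (terms k=0..1) = 1.00000 + 0.54285 = 1.54285
Tail: a^2/(2!(1−ρ)) = 0.29469/(2·0.7286) = 0.20224
P₀ = 1/(1.54285 + 0.20224) = 1/1.74509 = 0.573036

Final: 0.573036


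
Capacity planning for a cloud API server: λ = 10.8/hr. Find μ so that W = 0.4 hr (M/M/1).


W = 1/(μ−λ) ⇒ μ − λ = 1/W = 1/0.4 = 2.5000
μ = λ + 1/W = 10.8 + 2.5000 = 13.3000 per hr

Final: 13.3000 /hr


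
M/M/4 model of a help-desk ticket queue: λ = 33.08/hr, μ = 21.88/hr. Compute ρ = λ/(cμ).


ρ = λ/(cμ) = 33.08/(4·21.88) = 33.08/87.52 = 0.3780

Final: 0.3780


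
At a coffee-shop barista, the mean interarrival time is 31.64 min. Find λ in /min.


λ = 1/(interarrival time) in consistent units.
1 minute = 1 min, so λ = 1/31.64 = 0.03161 per minute

Final: 0.03161 /min


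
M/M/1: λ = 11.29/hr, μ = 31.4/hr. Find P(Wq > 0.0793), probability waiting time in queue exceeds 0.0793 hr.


ρ = 11.29/31.4 = 0.3596
P(Wq > t) = ρ·e^{−(μ−λ)t} = 0.3596·e^{−1.5947}
= 0.3596·0.202965 = 0.072977

Final: 0.072977


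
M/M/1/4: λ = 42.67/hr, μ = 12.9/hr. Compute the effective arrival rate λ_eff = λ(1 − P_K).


ρ = 3.3078; P_K = (1−ρ)ρ^4/(1−ρ^5) = 0.699446
λ_eff = λ(1 − P_K) = 42.67·(1 − 0.699446) = 42.67·0.300554 = 12.8246 /hr

Final: 12.8246 /hr


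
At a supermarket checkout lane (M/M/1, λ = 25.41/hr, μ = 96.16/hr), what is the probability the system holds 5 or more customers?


ρ = 25.41/96.16 = 0.2642
P(N ≥ n) = ρ^n = 0.2642^5 = 0.001288

Final: 0.001288


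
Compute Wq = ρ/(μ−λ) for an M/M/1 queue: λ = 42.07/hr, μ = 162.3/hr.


ρ = 42.07/162.3 = 0.2592
Wq = ρ/(μ−λ) = 0.2592/(162.3 − 42.07) = 0.2592/120.23 = 0.002156 hr

Final: 0.002156 hr


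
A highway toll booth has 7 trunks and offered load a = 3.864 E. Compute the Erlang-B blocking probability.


B(c,a) = (a^c/c!) / Σ_{k=0}^{c} a^k/k!
a^7/7! = 2.551698
Σ terms (k=0..7): 1.00000 + 3.86400 + 7.46525 + 9.61524 + 9.28832 + 7.17801 + 4.62264 + 2.55170 = 45.585163
B = 2.551698/45.585163 = 0.055977

Final: 0.055977


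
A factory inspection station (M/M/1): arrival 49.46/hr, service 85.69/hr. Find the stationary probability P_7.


ρ = 49.46/85.69 = 0.5772
P_n = (1−ρ)·ρ^n = (1 − 0.5772)·0.5772^7 = 0.4228·0.021344 = 0.009024

Final: 0.009024


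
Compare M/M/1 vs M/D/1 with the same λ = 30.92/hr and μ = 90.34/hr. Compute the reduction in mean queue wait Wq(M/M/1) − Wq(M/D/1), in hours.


ρ = 30.92/90.34 = 0.3423
Wq(M/M/1) = ρ/(μ−λ) = 0.3423/59.42 = 0.005760 hr
Wq(M/D/1) = ρ/(2(μ−λ)) = 0.002880 hr
Savings = 0.005760 − 0.002880 = 0.002880 hr

Final: 0.002880 hr


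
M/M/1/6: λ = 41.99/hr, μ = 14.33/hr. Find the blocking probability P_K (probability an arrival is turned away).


ρ = λ/μ = 41.99/14.33 = 2.9302
P_K = (1−ρ)ρ^K/(1−ρ^(K+1)) = (-1.9302·632.991831)/(1 − 1854.803000)
= -1221.811169/-1853.803000 = 0.659084

Final: 0.659084


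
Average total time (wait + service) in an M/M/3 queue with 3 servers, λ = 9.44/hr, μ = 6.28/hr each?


a = 1.5032; ρ = 0.5011; P₀ = 0.209751
Lq = P₀·a^c·ρ/(c!(1−ρ)²) = 0.23899
Wq = Lq/λ = 0.23899/9.44 = 0.02532 hr
W = Wq + 1/μ = 0.02532 + 0.15924 = 0.18455 hr

Final: 0.18455 hr


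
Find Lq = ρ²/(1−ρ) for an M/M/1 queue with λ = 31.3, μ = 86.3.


ρ = 31.3/86.3 = 0.3627
Lq = ρ²/(1−ρ) = 0.1315/0.6373 = 0.2064

Final: 0.2064


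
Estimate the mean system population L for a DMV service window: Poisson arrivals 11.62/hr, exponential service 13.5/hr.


ρ = λ/μ = 11.62/13.5 = 0.8607
L = ρ/(1−ρ) = 0.8607/(1 − 0.8607) = 0.8607/0.1393 = 6.1809

Final: 6.1809


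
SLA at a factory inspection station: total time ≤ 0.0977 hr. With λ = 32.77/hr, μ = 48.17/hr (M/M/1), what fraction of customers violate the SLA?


W ~ Exponential(μ−λ) for M/M/1.
μ − λ = 48.17 − 32.77 = 15.4000
P(W > t) = e^{−(μ−λ)t} = e^{−1.5046} = 0.222111

Final: 0.222111


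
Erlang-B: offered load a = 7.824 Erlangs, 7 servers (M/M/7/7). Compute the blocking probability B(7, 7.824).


B(c,a) = (a^c/c!) / Σ_{k=0}^{c} a^k/k!
a^7/7! = 356.099494
Σ terms (k=0..7): 1.00000 + 7.82400 + 30.60749 + 79.82433 + 156.13639 + 244.32222 + 318.59617 + 356.09949 = 1194.410088
B = 356.099494/1194.410088 = 0.298138

Final: 0.298138


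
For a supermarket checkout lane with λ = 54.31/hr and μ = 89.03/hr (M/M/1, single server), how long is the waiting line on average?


ρ = 54.31/89.03 = 0.6100
Lq = ρ²/(1−ρ) = 0.3721/0.3900 = 0.9542

Final: 0.9542


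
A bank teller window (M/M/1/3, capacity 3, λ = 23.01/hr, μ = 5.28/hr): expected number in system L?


ρ = 23.01/5.28 = 4.3580
L = ρ[1 − (K+1)ρ^K + Kρ^(K+1)] / [(1−ρ)(1−ρ^(K+1))]
Numerator: 4.3580·(1 − 4·82.765261 + 3·360.687245) = 3277.184830
Denominator: (-3.3580)·(-359.687245) = 1207.813419
L = 3277.184830/1207.813419 = 2.7133

Final: 2.7133


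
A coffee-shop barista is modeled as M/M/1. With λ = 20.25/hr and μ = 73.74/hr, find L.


ρ = λ/μ = 20.25/73.74 = 0.2746
L = ρ/(1−ρ) = 0.2746/(1 − 0.2746) = 0.2746/0.7254 = 0.3786

Final: 0.3786


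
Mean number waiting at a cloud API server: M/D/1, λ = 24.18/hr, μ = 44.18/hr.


ρ = 24.18/44.18 = 0.5473
M/D/1: Lq = ρ²/(2(1−ρ)) = 0.2995/(2·0.4527) = 0.33085

Final: 0.33085


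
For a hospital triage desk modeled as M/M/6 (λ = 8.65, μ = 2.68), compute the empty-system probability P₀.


a = λ/μ = 8.65/2.68 = 3.2276; ρ = a/c = 0.5379
Σ_{k=0}^{5} a^k/k! (terms k=0..5) = 1.00000 + 3.22761 + 5.20874 + 5.60393 + 4.52183 + 2.91894 = 22.48105
Tail: a^6/(6!(1−ρ)) = 1130.54507/(720·0.4621) = 3.39823
P₀ = 1/(22.48105 + 3.39823) = 1/25.87928 = 0.038641

Final: 0.038641


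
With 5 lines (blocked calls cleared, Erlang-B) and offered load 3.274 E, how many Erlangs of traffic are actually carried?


B(5,3.274) = 0.133939 (Erlang-B)
Carried load = a(1 − B) = 3.274·(1 − 0.133939) = 3.274·0.866061 = 2.8355 E

Final: 2.8355 Erlangs


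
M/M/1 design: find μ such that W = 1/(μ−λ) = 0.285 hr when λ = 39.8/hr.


W = 1/(μ−λ) ⇒ μ − λ = 1/W = 1/0.285 = 3.5088
μ = λ + 1/W = 39.8 + 3.5088 = 43.3088 per hr

Final: 43.3088 /hr


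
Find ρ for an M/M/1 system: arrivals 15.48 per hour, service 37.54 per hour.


ρ = λ/μ = 15.48/37.54 = 0.4124

Final: 0.4124


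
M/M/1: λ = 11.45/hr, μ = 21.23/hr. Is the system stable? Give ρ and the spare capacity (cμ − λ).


Total capacity cμ = 1·21.23 = 21.23/hr
ρ = λ/(cμ) = 11.45/21.23 = 0.5393
Stable ⇔ ρ < 1: YES
Spare capacity = cμ − λ = 21.23 − 11.45 = 9.78/hr

Final: ρ = 0.5393; stable; margin = 9.78/hr


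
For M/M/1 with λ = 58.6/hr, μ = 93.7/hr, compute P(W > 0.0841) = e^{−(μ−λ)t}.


W ~ Exponential(μ−λ) for M/M/1.
μ − λ = 93.7 − 58.6 = 35.1000
P(W > t) = e^{−(μ−λ)t} = e^{−2.9519} = 0.052240

Final: 0.052240


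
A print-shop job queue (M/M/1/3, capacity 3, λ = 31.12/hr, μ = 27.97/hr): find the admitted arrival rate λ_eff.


ρ = 1.1126; P_K = (1−ρ)ρ^3/(1−ρ^4) = 0.291323
λ_eff = λ(1 − P_K) = 31.12·(1 − 0.291323) = 31.12·0.708677 = 22.0540 /hr

Final: 22.0540 /hr


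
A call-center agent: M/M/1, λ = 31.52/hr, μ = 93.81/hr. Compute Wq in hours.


ρ = 31.52/93.81 = 0.3360
Wq = ρ/(μ−λ) = 0.3360/(93.81 − 31.52) = 0.3360/62.29 = 0.005394 hr

Final: 0.005394 hr


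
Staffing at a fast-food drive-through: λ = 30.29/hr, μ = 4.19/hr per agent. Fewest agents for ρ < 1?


Stability requires cμ > λ ⇔ c > λ/μ.
λ/μ = 30.29/4.19 = 7.2291
Minimum integer c = ⌊7.2291⌋ + 1 = 8
Check: 8·4.19 = 33.52 > 30.29, while 7·4.19 = 29.33 ≤ 30.29

Final: 8 servers


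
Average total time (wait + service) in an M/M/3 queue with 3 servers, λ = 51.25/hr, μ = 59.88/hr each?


a = 0.8559; ρ = 0.2853; P₀ = 0.422236
Lq = P₀·a^c·ρ/(c!(1−ρ)²) = 0.02464
Wq = Lq/λ = 0.02464/51.25 = 0.0004808 hr
W = Wq + 1/μ = 0.0004808 + 0.01670 = 0.01718 hr

Final: 0.01718 hr


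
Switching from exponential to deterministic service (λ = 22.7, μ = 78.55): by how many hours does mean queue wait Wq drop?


ρ = 22.7/78.55 = 0.2890
Wq(M/M/1) = ρ/(μ−λ) = 0.2890/55.85 = 0.005174 hr
Wq(M/D/1) = ρ/(2(μ−λ)) = 0.002587 hr
Savings = 0.005174 − 0.002587 = 0.002587 hr

Final: 0.002587 hr


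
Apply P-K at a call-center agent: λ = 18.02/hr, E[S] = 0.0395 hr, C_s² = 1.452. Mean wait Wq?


ρ = λ·E[S] = 18.02·0.0395 = 0.7118
E[S²] = E[S]²(1+C_s²) = 0.0395²·(1+1.452) = 0.003826
Wq = λ·E[S²]/(2(1−ρ)) = 18.02·0.003826/(2·0.2882) = 0.11960 hr

Final: 0.11960 hr


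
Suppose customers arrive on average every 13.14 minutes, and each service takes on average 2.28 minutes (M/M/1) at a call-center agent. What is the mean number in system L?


λ = 60/13.14 = 4.5662 /hr
μ = 60/2.28 = 26.3158 /hr
ρ = λ/μ = 4.5662/26.3158 = 0.1735
L = ρ/(1−ρ) = 0.1735/0.8265 = 0.2099

Final: 0.2099


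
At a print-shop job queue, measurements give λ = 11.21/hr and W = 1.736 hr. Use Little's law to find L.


L = λW = 11.21·1.736 = 19.4606

Final: 19.4606


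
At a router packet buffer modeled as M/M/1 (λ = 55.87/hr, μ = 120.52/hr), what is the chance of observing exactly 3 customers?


ρ = 55.87/120.52 = 0.4636
P_n = (1−ρ)·ρ^n = (1 − 0.4636)·0.4636^3 = 0.5364·0.099623 = 0.053440

Final: 0.053440


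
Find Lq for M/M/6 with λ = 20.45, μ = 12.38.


a = λ/μ = 1.6519; ρ = a/6 = 0.2753
P₀ = 0.191606
Lq = P₀·a^c·ρ / (c!·(1−ρ)²) = 0.191606·20.31590·0.2753/(720·0.52518)
= 0.002834

Final: 0.002834


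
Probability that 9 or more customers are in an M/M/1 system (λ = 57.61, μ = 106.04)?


ρ = 57.61/106.04 = 0.5433
P(N ≥ n) = ρ^n = 0.5433^9 = 0.004123

Final: 0.004123


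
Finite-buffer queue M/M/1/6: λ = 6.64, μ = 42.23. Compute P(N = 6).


ρ = λ/μ = 6.64/42.23 = 0.1572
P_K = (1−ρ)ρ^K/(1−ρ^(K+1)) = (0.8428·0.00001511)/(1 − 0.000002376)
= 0.00001273/0.999998 = 0.00001273

Final: 0.00001273


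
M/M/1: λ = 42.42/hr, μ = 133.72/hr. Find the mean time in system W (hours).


W = 1/(μ−λ) = 1/(133.72 − 42.42) = 1/91.30 = 0.01095 hr

Final: 0.01095 hr


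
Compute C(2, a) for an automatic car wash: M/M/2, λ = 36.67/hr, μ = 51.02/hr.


a = λ/μ = 0.7187; ρ = a/2 = 0.3594
P₀ = 0.471271 (from M/M/c formula)
C(c,a) = [a^c/(c!(1−ρ))]·P₀ = [0.51658/(2·0.6406)]·0.471271
= 0.40318·0.471271 = 0.190009

Final: 0.190009


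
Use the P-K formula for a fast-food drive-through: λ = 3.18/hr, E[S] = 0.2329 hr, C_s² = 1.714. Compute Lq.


ρ = λ·E[S] = 3.18·0.2329 = 0.7406
Lq = ρ²(1+C_s²)/(2(1−ρ)) = 0.5485·(1+1.714)/(2·0.2594)
= 0.5485·2.7140/0.5188 = 2.86972

Final: 2.86972


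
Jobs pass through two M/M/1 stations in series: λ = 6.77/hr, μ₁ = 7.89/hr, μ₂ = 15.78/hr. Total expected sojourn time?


Each node sees arrival rate λ = 6.77/hr (tandem ⇒ throughput preserved).
W₁ = 1/(μ₁−λ) = 1/(7.89−6.77) = 0.89286 hr
W₂ = 1/(μ₂−λ) = 1/(15.78−6.77) = 0.11099 hr
W_total = W₁ + W₂ = 0.89286 + 0.11099 = 1.00384 hr

Final: 1.00384 hr


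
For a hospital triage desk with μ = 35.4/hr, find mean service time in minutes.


Mean service time = 1/μ = 1/35.4 hour = 0.02825 hour
In minutes: 0.02825 × 60 = 1.6949 min

Final: 1.6949 min


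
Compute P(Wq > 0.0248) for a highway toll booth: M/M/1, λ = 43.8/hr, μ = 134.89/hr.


ρ = 43.8/134.89 = 0.3247
P(Wq > t) = ρ·e^{−(μ−λ)t} = 0.3247·e^{−2.2590}
= 0.3247·0.104452 = 0.033916

Final: 0.033916


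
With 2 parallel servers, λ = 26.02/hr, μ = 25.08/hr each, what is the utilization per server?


ρ = λ/(cμ) = 26.02/(2·25.08) = 26.02/50.16 = 0.5187

Final: 0.5187


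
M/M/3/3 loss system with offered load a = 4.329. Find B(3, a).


B(c,a) = (a^c/c!) / Σ_{k=0}^{c} a^k/k!
a^3/3! = 13.521084
Σ terms (k=0..3): 1.00000 + 4.32900 + 9.37012 + 13.52108 = 28.220204
B = 13.521084/28.220204 = 0.479128

Final: 0.479128


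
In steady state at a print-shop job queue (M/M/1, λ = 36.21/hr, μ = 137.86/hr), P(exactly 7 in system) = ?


ρ = 36.21/137.86 = 0.2627
P_n = (1−ρ)·ρ^n = (1 − 0.2627)·0.2627^7 = 0.7373·0.00008624 = 0.00006359

Final: 0.00006359


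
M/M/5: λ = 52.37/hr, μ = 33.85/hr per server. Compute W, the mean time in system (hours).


a = 1.5471; ρ = 0.3094; P₀ = 0.212459
Lq = P₀·a^c·ρ/(c!(1−ρ)²) = 0.01018
Wq = Lq/λ = 0.01018/52.37 = 0.0001944 hr
W = Wq + 1/μ = 0.0001944 + 0.02954 = 0.02974 hr

Final: 0.02974 hr


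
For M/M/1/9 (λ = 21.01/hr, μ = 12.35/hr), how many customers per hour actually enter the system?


ρ = 1.7012; P_K = (1−ρ)ρ^9/(1−ρ^10) = 0.414225
λ_eff = λ(1 − P_K) = 21.01·(1 − 0.414225) = 21.01·0.585775 = 12.3071 /hr

Final: 12.3071 /hr


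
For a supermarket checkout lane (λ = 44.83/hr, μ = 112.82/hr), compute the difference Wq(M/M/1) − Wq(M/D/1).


ρ = 44.83/112.82 = 0.3974
Wq(M/M/1) = ρ/(μ−λ) = 0.3974/67.99 = 0.005844 hr
Wq(M/D/1) = ρ/(2(μ−λ)) = 0.002922 hr
Savings = 0.005844 − 0.002922 = 0.002922 hr

Final: 0.002922 hr


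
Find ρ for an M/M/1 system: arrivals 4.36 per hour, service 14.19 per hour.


ρ = λ/μ = 4.36/14.19 = 0.3073

Final: 0.3073


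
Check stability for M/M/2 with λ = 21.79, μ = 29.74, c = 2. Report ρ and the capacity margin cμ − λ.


Total capacity cμ = 2·29.74 = 59.48/hr
ρ = λ/(cμ) = 21.79/59.48 = 0.3663
Stable ⇔ ρ < 1: YES
Spare capacity = cμ − λ = 59.48 − 21.79 = 37.69/hr

Final: ρ = 0.3663; stable; margin = 37.69/hr


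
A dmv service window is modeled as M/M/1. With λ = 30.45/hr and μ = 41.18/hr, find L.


ρ = λ/μ = 30.45/41.18 = 0.7394
L = ρ/(1−ρ) = 0.7394/(1 − 0.7394) = 0.7394/0.2606 = 2.8378

Final: 2.8378


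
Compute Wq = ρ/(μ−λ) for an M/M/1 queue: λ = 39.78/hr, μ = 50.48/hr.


ρ = 39.78/50.48 = 0.7880
Wq = ρ/(μ−λ) = 0.7880/(50.48 − 39.78) = 0.7880/10.70 = 0.07365 hr

Final: 0.07365 hr


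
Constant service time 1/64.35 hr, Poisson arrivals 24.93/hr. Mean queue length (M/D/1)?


ρ = 24.93/64.35 = 0.3874
M/D/1: Lq = ρ²/(2(1−ρ)) = 0.1501/(2·0.6126) = 0.12250

Final: 0.12250


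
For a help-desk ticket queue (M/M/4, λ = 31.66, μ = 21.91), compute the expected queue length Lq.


a = λ/μ = 1.4450; ρ = a/4 = 0.3613
P₀ = 0.233848
Lq = P₀·a^c·ρ / (c!·(1−ρ)²) = 0.233848·4.35988·0.3613/(24·0.40800)
= 0.03761

Final: 0.03761


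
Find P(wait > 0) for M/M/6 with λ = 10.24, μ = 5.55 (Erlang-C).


a = λ/μ = 1.8450; ρ = a/6 = 0.3075
P₀ = 0.157875 (from M/M/c formula)
C(c,a) = [a^c/(c!(1−ρ))]·P₀ = [39.44953/(720·0.6925)]·0.157875
= 0.07912·0.157875 = 0.012491

Final: 0.012491


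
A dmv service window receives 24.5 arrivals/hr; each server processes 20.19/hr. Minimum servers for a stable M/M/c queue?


Stability requires cμ > λ ⇔ c > λ/μ.
λ/μ = 24.5/20.19 = 1.2135
Minimum integer c = ⌊1.2135⌋ + 1 = 2
Check: 2·20.19 = 40.38 > 24.5, while 1·20.19 = 20.19 ≤ 24.5

Final: 2 servers


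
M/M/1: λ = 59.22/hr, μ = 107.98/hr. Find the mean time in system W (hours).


W = 1/(μ−λ) = 1/(107.98 − 59.22) = 1/48.76 = 0.02051 hr

Final: 0.02051 hr


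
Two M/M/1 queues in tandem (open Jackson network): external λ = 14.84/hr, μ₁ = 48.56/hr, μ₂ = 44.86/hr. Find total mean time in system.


Each node sees arrival rate λ = 14.84/hr (tandem ⇒ throughput preserved).
W₁ = 1/(μ₁−λ) = 1/(48.56−14.84) = 0.02966 hr
W₂ = 1/(μ₂−λ) = 1/(44.86−14.84) = 0.03331 hr
W_total = W₁ + W₂ = 0.02966 + 0.03331 = 0.06297 hr

Final: 0.06297 hr


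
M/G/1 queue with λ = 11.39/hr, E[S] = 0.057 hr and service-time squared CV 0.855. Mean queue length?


ρ = λ·E[S] = 11.39·0.057 = 0.6492
Lq = ρ²(1+C_s²)/(2(1−ρ)) = 0.4215·(1+0.855)/(2·0.3508)
= 0.4215·1.8550/0.7015 = 1.11452

Final: 1.11452


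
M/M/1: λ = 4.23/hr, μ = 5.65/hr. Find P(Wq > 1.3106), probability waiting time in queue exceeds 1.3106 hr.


ρ = 4.23/5.65 = 0.7487
P(Wq > t) = ρ·e^{−(μ−λ)t} = 0.7487·e^{−1.8611}
= 0.7487·0.155509 = 0.116425

Final: 0.116425


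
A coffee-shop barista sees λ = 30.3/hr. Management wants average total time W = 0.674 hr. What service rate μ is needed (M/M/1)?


W = 1/(μ−λ) ⇒ μ − λ = 1/W = 1/0.674 = 1.4837
μ = λ + 1/W = 30.3 + 1.4837 = 31.7837 per hr

Final: 31.7837 /hr


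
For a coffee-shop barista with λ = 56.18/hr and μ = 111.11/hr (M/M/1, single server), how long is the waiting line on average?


ρ = 56.18/111.11 = 0.5056
Lq = ρ²/(1−ρ) = 0.2557/0.4944 = 0.5171

Final: 0.5171


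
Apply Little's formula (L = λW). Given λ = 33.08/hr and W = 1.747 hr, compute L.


L = λW = 33.08·1.747 = 57.7908

Final: 57.7908


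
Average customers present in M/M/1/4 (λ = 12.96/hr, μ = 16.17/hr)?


ρ = 12.96/16.17 = 0.8015
L = ρ[1 − (K+1)ρ^K + Kρ^(K+1)] / [(1−ρ)(1−ρ^(K+1))]
Numerator: 0.8015·(1 − 5·0.412648 + 4·0.330731) = 0.208132
Denominator: (0.1985)·(0.669269) = 0.132860
L = 0.208132/0.132860 = 1.5665

Final: 1.5665


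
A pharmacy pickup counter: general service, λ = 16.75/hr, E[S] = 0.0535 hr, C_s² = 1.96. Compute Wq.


ρ = λ·E[S] = 16.75·0.0535 = 0.8961
E[S²] = E[S]²(1+C_s²) = 0.0535²·(1+1.96) = 0.008472
Wq = λ·E[S²]/(2(1−ρ)) = 16.75·0.008472/(2·0.1039) = 0.68308 hr

Final: 0.68308 hr


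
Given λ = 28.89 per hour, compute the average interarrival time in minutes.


Mean interarrival time = 1/λ = 1/28.89 hour = 0.03461 hour
In minutes: 0.03461 × 60 = 2.0768 min

Final: 2.0768 min


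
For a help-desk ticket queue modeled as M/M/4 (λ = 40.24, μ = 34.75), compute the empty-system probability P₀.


a = λ/μ = 40.24/34.75 = 1.1580; ρ = a/c = 0.2895
Σ_{k=0}^{3} a^k/k! (terms k=0..3) = 1.00000 + 1.15799 + 0.67047 + 0.25880 = 3.08725
Tail: a^4/(4!(1−ρ)) = 1.79810/(24·0.7105) = 0.10545
P₀ = 1/(3.08725 + 0.10545) = 1/3.19269 = 0.313215

Final: 0.313215


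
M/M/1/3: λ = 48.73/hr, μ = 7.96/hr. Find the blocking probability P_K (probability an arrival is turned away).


ρ = λ/μ = 48.73/7.96 = 6.1219
P_K = (1−ρ)ρ^K/(1−ρ^(K+1)) = (-5.1219·229.429908)/(1 − 1404.537615)
= -1175.107707/-1403.537615 = 0.837247

Final: 0.837247


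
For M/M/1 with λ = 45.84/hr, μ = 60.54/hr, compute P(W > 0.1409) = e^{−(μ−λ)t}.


W ~ Exponential(μ−λ) for M/M/1.
μ − λ = 60.54 − 45.84 = 14.7000
P(W > t) = e^{−(μ−λ)t} = e^{−2.0712} = 0.126031

Final: 0.126031


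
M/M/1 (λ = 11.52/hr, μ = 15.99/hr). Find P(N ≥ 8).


ρ = 11.52/15.99 = 0.7205
P(N ≥ n) = ρ^n = 0.7205^8 = 0.072583

Final: 0.072583


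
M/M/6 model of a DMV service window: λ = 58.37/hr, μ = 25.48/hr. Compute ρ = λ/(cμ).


ρ = λ/(cμ) = 58.37/(6·25.48) = 58.37/152.88 = 0.3818

Final: 0.3818


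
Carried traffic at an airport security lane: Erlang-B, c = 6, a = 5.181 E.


B(6,5.181) = 0.205411 (Erlang-B)
Carried load = a(1 − B) = 5.181·(1 − 0.205411) = 5.181·0.794589 = 4.1168 E

Final: 4.1168 Erlangs


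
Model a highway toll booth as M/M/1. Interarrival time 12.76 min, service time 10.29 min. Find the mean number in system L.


λ = 60/12.76 = 4.7022 /hr
μ = 60/10.29 = 5.8309 /hr
ρ = λ/μ = 4.7022/5.8309 = 0.8064
L = ρ/(1−ρ) = 0.8064/0.1936 = 4.1660

Final: 4.1660


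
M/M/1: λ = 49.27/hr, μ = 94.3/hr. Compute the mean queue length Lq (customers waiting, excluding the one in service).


ρ = 49.27/94.3 = 0.5225
Lq = ρ²/(1−ρ) = 0.2730/0.4775 = 0.5717

Final: 0.5717


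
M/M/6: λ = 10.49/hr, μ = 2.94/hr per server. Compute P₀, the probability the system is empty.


a = λ/μ = 10.49/2.94 = 3.5680; ρ = a/c = 0.5947
Σ_{k=0}^{5} a^k/k! (terms k=0..5) = 1.00000 + 3.56803 + 6.36541 + 7.57065 + 6.75307 + 4.81903 = 30.07619
Tail: a^6/(6!(1−ρ)) = 2063.33121/(720·0.4053) = 7.07016
P₀ = 1/(30.07619 + 7.07016) = 1/37.14634 = 0.026921

Final: 0.026921


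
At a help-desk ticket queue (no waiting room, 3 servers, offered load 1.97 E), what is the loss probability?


B(c,a) = (a^c/c!) / Σ_{k=0}^{c} a^k/k!
a^3/3! = 1.274229
Σ terms (k=0..3): 1.00000 + 1.97000 + 1.94045 + 1.27423 = 6.184679
B = 1.274229/6.184679 = 0.206030

Final: 0.206030


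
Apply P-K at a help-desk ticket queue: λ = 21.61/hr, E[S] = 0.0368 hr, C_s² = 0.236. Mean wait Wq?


ρ = λ·E[S] = 21.61·0.0368 = 0.7952
E[S²] = E[S]²(1+C_s²) = 0.0368²·(1+0.236) = 0.001674
Wq = λ·E[S²]/(2(1−ρ)) = 21.61·0.001674/(2·0.2048) = 0.08833 hr

Final: 0.08833 hr


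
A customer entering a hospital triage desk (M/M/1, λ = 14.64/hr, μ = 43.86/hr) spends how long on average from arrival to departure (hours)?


W = 1/(μ−λ) = 1/(43.86 − 14.64) = 1/29.22 = 0.03422 hr

Final: 0.03422 hr


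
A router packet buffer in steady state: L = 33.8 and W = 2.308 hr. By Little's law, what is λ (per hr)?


λ = L/W = 33.8/2.308 = 14.6447 /hr

Final: 14.6447 /hr


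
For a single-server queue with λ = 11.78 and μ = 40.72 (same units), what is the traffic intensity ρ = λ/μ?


ρ = λ/μ = 11.78/40.72 = 0.2893

Final: 0.2893


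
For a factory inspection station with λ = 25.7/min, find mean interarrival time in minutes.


Mean interarrival time = 1/λ = 1/25.7 minute = 0.03891 minute
In minutes: 0.03891 × 1 = 0.03891 min

Final: 0.03891 min


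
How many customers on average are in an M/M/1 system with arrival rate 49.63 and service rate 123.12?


ρ = λ/μ = 49.63/123.12 = 0.4031
L = ρ/(1−ρ) = 0.4031/(1 − 0.4031) = 0.4031/0.5969 = 0.6753

Final: 0.6753


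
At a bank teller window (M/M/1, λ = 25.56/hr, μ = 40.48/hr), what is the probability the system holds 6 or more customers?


ρ = 25.56/40.48 = 0.6314
P(N ≥ n) = ρ^n = 0.6314^6 = 0.063376

Final: 0.063376


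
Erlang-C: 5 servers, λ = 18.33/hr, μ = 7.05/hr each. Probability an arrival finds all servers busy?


a = λ/μ = 2.6000; ρ = a/5 = 0.5200
P₀ = 0.072066 (from M/M/c formula)
C(c,a) = [a^c/(c!(1−ρ))]·P₀ = [118.81376/(120·0.4800)]·0.072066
= 2.06274·0.072066 = 0.148654

Final: 0.148654


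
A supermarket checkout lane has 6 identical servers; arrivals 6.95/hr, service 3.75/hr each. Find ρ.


ρ = λ/(cμ) = 6.95/(6·3.75) = 6.95/22.50 = 0.3089

Final: 0.3089


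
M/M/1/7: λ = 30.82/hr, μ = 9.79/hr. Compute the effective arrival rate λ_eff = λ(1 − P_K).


ρ = 3.1481; P_K = (1−ρ)ρ^7/(1−ρ^8) = 0.682420
λ_eff = λ(1 − P_K) = 30.82·(1 − 0.682420) = 30.82·0.317580 = 9.7878 /hr

Final: 9.7878 /hr


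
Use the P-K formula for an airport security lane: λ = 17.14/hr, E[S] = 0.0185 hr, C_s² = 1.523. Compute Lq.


ρ = λ·E[S] = 17.14·0.0185 = 0.3171
Lq = ρ²(1+C_s²)/(2(1−ρ)) = 0.1005·(1+1.523)/(2·0.6829)
= 0.1005·2.5230/1.3658 = 0.18573

Final: 0.18573


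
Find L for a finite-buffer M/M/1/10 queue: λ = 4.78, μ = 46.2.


ρ = 4.78/46.2 = 0.1035
L = ρ[1 − (K+1)ρ^K + Kρ^(K+1)] / [(1−ρ)(1−ρ^(K+1))]
Numerator: 0.1035·(1 − 11·1.406e-10 + 10·1.454e-11) = 0.103463
Denominator: (0.8965)·(1.000000) = 0.896537
L = 0.103463/0.896537 = 0.1154

Final: 0.1154


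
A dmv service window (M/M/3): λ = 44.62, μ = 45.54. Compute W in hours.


a = 0.9798; ρ = 0.3266; P₀ = 0.371388
Lq = P₀·a^c·ρ/(c!(1−ρ)²) = 0.04193
Wq = Lq/λ = 0.04193/44.62 = 0.0009398 hr
W = Wq + 1/μ = 0.0009398 + 0.02196 = 0.02290 hr

Final: 0.02290 hr


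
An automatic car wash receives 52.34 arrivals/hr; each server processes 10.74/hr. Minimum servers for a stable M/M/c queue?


Stability requires cμ > λ ⇔ c > λ/μ.
λ/μ = 52.34/10.74 = 4.8734
Minimum integer c = ⌊4.8734⌋ + 1 = 5
Check: 5·10.74 = 53.70 > 52.34, while 4·10.74 = 42.96 ≤ 52.34

Final: 5 servers


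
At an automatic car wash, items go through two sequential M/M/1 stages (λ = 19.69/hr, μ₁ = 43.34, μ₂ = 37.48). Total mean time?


Each node sees arrival rate λ = 19.69/hr (tandem ⇒ throughput preserved).
W₁ = 1/(μ₁−λ) = 1/(43.34−19.69) = 0.04228 hr
W₂ = 1/(μ₂−λ) = 1/(37.48−19.69) = 0.05621 hr
W_total = W₁ + W₂ = 0.04228 + 0.05621 = 0.09849 hr

Final: 0.09849 hr


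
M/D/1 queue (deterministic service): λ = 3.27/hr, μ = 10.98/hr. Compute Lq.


ρ = 3.27/10.98 = 0.2978
M/D/1: Lq = ρ²/(2(1−ρ)) = 0.08869/(2·0.7022) = 0.06316

Final: 0.06316


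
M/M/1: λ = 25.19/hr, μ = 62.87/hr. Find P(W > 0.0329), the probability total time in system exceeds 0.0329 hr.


W ~ Exponential(μ−λ) for M/M/1.
μ − λ = 62.87 − 25.19 = 37.6800
P(W > t) = e^{−(μ−λ)t} = e^{−1.2397} = 0.289479

Final: 0.289479


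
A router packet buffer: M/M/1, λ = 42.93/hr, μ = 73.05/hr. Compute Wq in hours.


ρ = 42.93/73.05 = 0.5877
Wq = ρ/(μ−λ) = 0.5877/(73.05 − 42.93) = 0.5877/30.12 = 0.01951 hr

Final: 0.01951 hr


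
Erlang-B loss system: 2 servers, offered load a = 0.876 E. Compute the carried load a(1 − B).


B(2,0.876) = 0.169797 (Erlang-B)
Carried load = a(1 − B) = 0.876·(1 − 0.169797) = 0.876·0.830203 = 0.7273 E

Final: 0.7273 Erlangs


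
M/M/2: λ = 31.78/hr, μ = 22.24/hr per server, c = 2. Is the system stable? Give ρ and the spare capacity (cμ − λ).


Total capacity cμ = 2·22.24 = 44.48/hr
ρ = λ/(cμ) = 31.78/44.48 = 0.7145
Stable ⇔ ρ < 1: YES
Spare capacity = cμ − λ = 44.48 − 31.78 = 12.70/hr

Final: ρ = 0.7145; stable; margin = 12.70/hr


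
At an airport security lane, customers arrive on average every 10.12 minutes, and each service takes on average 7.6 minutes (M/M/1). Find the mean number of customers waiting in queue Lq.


λ = 60/10.12 = 5.9289 /hr
μ = 60/7.6 = 7.8947 /hr
ρ = λ/μ = 5.9289/7.8947 = 0.7510
Lq = ρ²/(1−ρ) = 0.5640/0.2490 = 2.2649

Final: 2.2649


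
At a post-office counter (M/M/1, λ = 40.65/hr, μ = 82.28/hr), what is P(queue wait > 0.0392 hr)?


ρ = 40.65/82.28 = 0.4940
P(Wq > t) = ρ·e^{−(μ−λ)t} = 0.4940·e^{−1.6319}
= 0.4940·0.195558 = 0.096615

Final: 0.096615


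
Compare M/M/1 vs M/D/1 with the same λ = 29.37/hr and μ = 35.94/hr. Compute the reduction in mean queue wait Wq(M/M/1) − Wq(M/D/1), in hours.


ρ = 29.37/35.94 = 0.8172
Wq(M/M/1) = ρ/(μ−λ) = 0.8172/6.57 = 0.12438 hr
Wq(M/D/1) = ρ/(2(μ−λ)) = 0.06219 hr
Savings = 0.12438 − 0.06219 = 0.06219 hr

Final: 0.06219 hr


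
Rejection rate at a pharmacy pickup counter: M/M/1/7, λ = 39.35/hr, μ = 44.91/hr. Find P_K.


ρ = λ/μ = 39.35/44.91 = 0.8762
P_K = (1−ρ)ρ^K/(1−ρ^(K+1)) = (0.1238·0.396471)/(1 − 0.347387)
= 0.049084/0.652613 = 0.075212

Final: 0.075212


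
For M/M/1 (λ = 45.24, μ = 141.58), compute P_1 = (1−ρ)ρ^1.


ρ = 45.24/141.58 = 0.3195
P_n = (1−ρ)·ρ^n = (1 − 0.3195)·0.3195^1 = 0.6805·0.319537 = 0.217433

Final: 0.217433


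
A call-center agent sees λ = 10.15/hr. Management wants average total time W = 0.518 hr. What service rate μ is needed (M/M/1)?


W = 1/(μ−λ) ⇒ μ − λ = 1/W = 1/0.518 = 1.9305
μ = λ + 1/W = 10.15 + 1.9305 = 12.0805 per hr

Final: 12.0805 /hr


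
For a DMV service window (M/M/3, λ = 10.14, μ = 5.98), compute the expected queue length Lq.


a = λ/μ = 1.6957; ρ = a/3 = 0.5652
P₀ = 0.166606
Lq = P₀·a^c·ρ / (c!·(1−ρ)²) = 0.166606·4.87540·0.5652/(6·0.18904)
= 0.40478

Final: 0.40478


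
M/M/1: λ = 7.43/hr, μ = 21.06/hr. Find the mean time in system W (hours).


W = 1/(μ−λ) = 1/(21.06 − 7.43) = 1/13.63 = 0.07337 hr

Final: 0.07337 hr


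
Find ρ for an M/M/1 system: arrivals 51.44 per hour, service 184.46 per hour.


ρ = λ/μ = 51.44/184.46 = 0.2789

Final: 0.2789


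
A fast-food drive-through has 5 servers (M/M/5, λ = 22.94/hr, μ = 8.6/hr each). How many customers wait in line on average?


a = λ/μ = 2.6674; ρ = a/5 = 0.5335
P₀ = 0.067069
Lq = P₀·a^c·ρ / (c!·(1−ρ)²) = 0.067069·135.04385·0.5335/(120·0.21763)
= 0.18502

Final: 0.18502


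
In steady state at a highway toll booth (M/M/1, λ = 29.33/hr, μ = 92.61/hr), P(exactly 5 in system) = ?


ρ = 29.33/92.61 = 0.3167
P_n = (1−ρ)·ρ^n = (1 − 0.3167)·0.3167^5 = 0.6833·0.003186 = 0.002177

Final: 0.002177


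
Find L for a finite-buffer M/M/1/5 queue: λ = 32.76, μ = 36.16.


ρ = 32.76/36.16 = 0.9060
L = ρ[1 − (K+1)ρ^K + Kρ^(K+1)] / [(1−ρ)(1−ρ^(K+1))]
Numerator: 0.9060·(1 − 6·0.610348 + 5·0.552959) = 0.093051
Denominator: (0.09403)·(0.447041) = 0.042034
L = 0.093051/0.042034 = 2.2137

Final: 2.2137


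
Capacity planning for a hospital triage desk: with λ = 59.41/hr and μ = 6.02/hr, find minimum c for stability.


Stability requires cμ > λ ⇔ c > λ/μ.
λ/μ = 59.41/6.02 = 9.8688
Minimum integer c = ⌊9.8688⌋ + 1 = 10
Check: 10·6.02 = 60.20 > 59.41, while 9·6.02 = 54.18 ≤ 59.41

Final: 10 servers


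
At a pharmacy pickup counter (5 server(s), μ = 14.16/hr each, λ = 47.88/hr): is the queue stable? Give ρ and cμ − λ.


Total capacity cμ = 5·14.16 = 70.80/hr
ρ = λ/(cμ) = 47.88/70.80 = 0.6763
Stable ⇔ ρ < 1: YES
Spare capacity = cμ − λ = 70.80 − 47.88 = 22.92/hr

Final: ρ = 0.6763; stable; margin = 22.92/hr


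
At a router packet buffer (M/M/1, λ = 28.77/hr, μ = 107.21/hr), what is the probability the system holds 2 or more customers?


ρ = 28.77/107.21 = 0.2684
P(N ≥ n) = ρ^n = 0.2684^2 = 0.072013

Final: 0.072013


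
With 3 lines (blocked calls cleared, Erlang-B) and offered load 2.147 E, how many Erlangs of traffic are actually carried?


B(3,2.147) = 0.232278 (Erlang-B)
Carried load = a(1 − B) = 2.147·(1 − 0.232278) = 2.147·0.767722 = 1.6483 E

Final: 1.6483 Erlangs


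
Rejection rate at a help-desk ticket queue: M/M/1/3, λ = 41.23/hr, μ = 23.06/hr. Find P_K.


ρ = λ/μ = 41.23/23.06 = 1.7879
P_K = (1−ρ)ρ^K/(1−ρ^(K+1)) = (-0.7879·5.715604)/(1 − 10.219182)
= -4.503578/-9.219182 = 0.488501

Final: 0.488501


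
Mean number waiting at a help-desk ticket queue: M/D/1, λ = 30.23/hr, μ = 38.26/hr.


ρ = 30.23/38.26 = 0.7901
M/D/1: Lq = ρ²/(2(1−ρ)) = 0.6243/(2·0.2099) = 1.48726

Final: 1.48726


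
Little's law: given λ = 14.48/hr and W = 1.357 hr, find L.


L = λW = 14.48·1.357 = 19.6494

Final: 19.6494


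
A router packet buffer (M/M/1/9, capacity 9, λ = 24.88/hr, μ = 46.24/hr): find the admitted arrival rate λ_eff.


ρ = 0.5381; P_K = (1−ρ)ρ^9/(1−ρ^10) = 0.001750
λ_eff = λ(1 − P_K) = 24.88·(1 − 0.001750) = 24.88·0.998250 = 24.8365 /hr

Final: 24.8365 /hr


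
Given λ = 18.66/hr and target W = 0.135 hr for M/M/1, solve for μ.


W = 1/(μ−λ) ⇒ μ − λ = 1/W = 1/0.135 = 7.4074
μ = λ + 1/W = 18.66 + 7.4074 = 26.0674 per hr

Final: 26.0674 /hr


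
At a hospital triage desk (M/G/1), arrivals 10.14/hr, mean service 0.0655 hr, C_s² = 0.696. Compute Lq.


ρ = λ·E[S] = 10.14·0.0655 = 0.6642
Lq = ρ²(1+C_s²)/(2(1−ρ)) = 0.4411·(1+0.696)/(2·0.3358)
= 0.4411·1.6960/0.6717 = 1.11387

Final: 1.11387


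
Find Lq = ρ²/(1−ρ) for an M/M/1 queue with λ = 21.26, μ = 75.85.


ρ = 21.26/75.85 = 0.2803
Lq = ρ²/(1−ρ) = 0.07856/0.7197 = 0.1092

Final: 0.1092


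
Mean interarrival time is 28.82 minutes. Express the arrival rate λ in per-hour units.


λ = 1/(interarrival time) in consistent units.
1 hour = 60 min, so λ = 60/28.82 = 2.0819 per hour

Final: 2.0819 /hr


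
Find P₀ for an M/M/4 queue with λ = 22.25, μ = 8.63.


a = λ/μ = 22.25/8.63 = 2.5782; ρ = a/c = 0.6446
Σ_{k=0}^{3} a^k/k! (terms k=0..3) = 1.00000 + 2.57822 + 3.32360 + 2.85632 = 9.75813
Tail: a^4/(4!(1−ρ)) = 44.18521/(24·0.3554) = 5.17955
P₀ = 1/(9.75813 + 5.17955) = 1/14.93768 = 0.066945

Final: 0.066945


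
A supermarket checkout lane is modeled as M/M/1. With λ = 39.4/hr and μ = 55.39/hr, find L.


ρ = λ/μ = 39.4/55.39 = 0.7113
L = ρ/(1−ρ) = 0.7113/(1 − 0.7113) = 0.7113/0.2887 = 2.4640

Final: 2.4640


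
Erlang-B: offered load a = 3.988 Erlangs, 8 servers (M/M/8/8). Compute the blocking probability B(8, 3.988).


B(c,a) = (a^c/c!) / Σ_{k=0}^{c} a^k/k!
a^8/8! = 1.586794
Σ terms (k=0..8): 1.00000 + 3.98800 + 7.95207 + 10.57095 + 10.53924 + 8.40610 + 5.58725 + 3.18314 + 1.58679 = 52.813554
B = 1.586794/52.813554 = 0.030045

Final: 0.030045


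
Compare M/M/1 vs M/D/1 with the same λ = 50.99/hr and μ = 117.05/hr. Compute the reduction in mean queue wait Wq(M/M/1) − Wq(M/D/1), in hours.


ρ = 50.99/117.05 = 0.4356
Wq(M/M/1) = ρ/(μ−λ) = 0.4356/66.06 = 0.006594 hr
Wq(M/D/1) = ρ/(2(μ−λ)) = 0.003297 hr
Savings = 0.006594 − 0.003297 = 0.003297 hr

Final: 0.003297 hr


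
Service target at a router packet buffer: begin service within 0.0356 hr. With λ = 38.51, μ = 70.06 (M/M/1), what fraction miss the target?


ρ = 38.51/70.06 = 0.5497
P(Wq > t) = ρ·e^{−(μ−λ)t} = 0.5497·e^{−1.1232}
= 0.5497·0.325244 = 0.178777

Final: 0.178777


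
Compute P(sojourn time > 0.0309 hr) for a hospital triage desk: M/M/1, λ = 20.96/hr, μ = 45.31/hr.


W ~ Exponential(μ−λ) for M/M/1.
μ − λ = 45.31 − 20.96 = 24.3500
P(W > t) = e^{−(μ−λ)t} = e^{−0.7524} = 0.471227

Final: 0.471227


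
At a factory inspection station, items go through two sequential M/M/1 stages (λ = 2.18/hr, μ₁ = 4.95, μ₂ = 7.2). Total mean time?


Each node sees arrival rate λ = 2.18/hr (tandem ⇒ throughput preserved).
W₁ = 1/(μ₁−λ) = 1/(4.95−2.18) = 0.36101 hr
W₂ = 1/(μ₂−λ) = 1/(7.2−2.18) = 0.19920 hr
W_total = W₁ + W₂ = 0.36101 + 0.19920 = 0.56021 hr

Final: 0.56021 hr


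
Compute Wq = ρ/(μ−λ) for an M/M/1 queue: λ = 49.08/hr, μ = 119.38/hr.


ρ = 49.08/119.38 = 0.4111
Wq = ρ/(μ−λ) = 0.4111/(119.38 − 49.08) = 0.4111/70.30 = 0.005848 hr

Final: 0.005848 hr


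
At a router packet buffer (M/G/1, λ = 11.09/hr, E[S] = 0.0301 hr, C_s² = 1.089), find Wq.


ρ = λ·E[S] = 11.09·0.0301 = 0.3338
E[S²] = E[S]²(1+C_s²) = 0.0301²·(1+1.089) = 0.001893
Wq = λ·E[S²]/(2(1−ρ)) = 11.09·0.001893/(2·0.6662) = 0.01575 hr

Final: 0.01575 hr


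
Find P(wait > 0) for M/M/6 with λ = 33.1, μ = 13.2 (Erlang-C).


a = λ/μ = 2.5076; ρ = a/6 = 0.4179
P₀ = 0.080996 (from M/M/c formula)
C(c,a) = [a^c/(c!(1−ρ))]·P₀ = [248.61331/(720·0.5821)]·0.080996
= 0.59322·0.080996 = 0.048048

Final: 0.048048


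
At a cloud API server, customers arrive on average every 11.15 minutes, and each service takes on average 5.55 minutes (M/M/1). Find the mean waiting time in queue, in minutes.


λ = 60/11.15 = 5.3812 /hr
μ = 60/5.55 = 10.8108 /hr
ρ = λ/μ = 5.3812/10.8108 = 0.4978
Wq = ρ/(μ−λ) = 0.4978/(10.8108−5.3812) = 0.09167 hr
In minutes: 0.09167·60 = 5.500 min

Final: 5.500 min


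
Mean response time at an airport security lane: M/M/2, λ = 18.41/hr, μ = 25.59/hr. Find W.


a = 0.7194; ρ = 0.3597; P₀ = 0.470901
Lq = P₀·a^c·ρ/(c!(1−ρ)²) = 0.10692
Wq = Lq/λ = 0.10692/18.41 = 0.005808 hr
W = Wq + 1/μ = 0.005808 + 0.03908 = 0.04489 hr

Final: 0.04489 hr


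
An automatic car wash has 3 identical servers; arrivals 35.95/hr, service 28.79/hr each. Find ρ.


ρ = λ/(cμ) = 35.95/(3·28.79) = 35.95/86.37 = 0.4162

Final: 0.4162


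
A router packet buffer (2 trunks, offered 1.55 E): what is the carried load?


B(2,1.55) = 0.320227 (Erlang-B)
Carried load = a(1 − B) = 1.55·(1 − 0.320227) = 1.55·0.679773 = 1.0536 E

Final: 1.0536 Erlangs


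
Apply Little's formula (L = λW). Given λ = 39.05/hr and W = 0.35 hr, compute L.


L = λW = 39.05·0.35 = 13.6675

Final: 13.6675


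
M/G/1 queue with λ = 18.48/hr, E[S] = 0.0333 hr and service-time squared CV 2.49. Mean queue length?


ρ = λ·E[S] = 18.48·0.0333 = 0.6154
Lq = ρ²(1+C_s²)/(2(1−ρ)) = 0.3787·(1+2.49)/(2·0.3846)
= 0.3787·3.4900/0.7692 = 1.71815

Final: 1.71815


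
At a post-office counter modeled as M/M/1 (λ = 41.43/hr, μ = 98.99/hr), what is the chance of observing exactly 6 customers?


ρ = 41.43/98.99 = 0.4185
P_n = (1−ρ)·ρ^n = (1 − 0.4185)·0.4185^6 = 0.5815·0.005375 = 0.003125

Final: 0.003125


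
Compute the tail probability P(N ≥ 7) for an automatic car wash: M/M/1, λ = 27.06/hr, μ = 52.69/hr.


ρ = 27.06/52.69 = 0.5136
P(N ≥ n) = ρ^n = 0.5136^7 = 0.009423

Final: 0.009423


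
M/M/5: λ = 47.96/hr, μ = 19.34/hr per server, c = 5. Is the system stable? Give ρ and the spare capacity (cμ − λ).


Total capacity cμ = 5·19.34 = 96.70/hr
ρ = λ/(cμ) = 47.96/96.70 = 0.4960
Stable ⇔ ρ < 1: YES
Spare capacity = cμ − λ = 96.70 − 47.96 = 48.74/hr

Final: ρ = 0.4960; stable; margin = 48.74/hr


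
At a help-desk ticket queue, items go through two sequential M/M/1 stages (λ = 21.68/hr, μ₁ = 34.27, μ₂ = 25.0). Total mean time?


Each node sees arrival rate λ = 21.68/hr (tandem ⇒ throughput preserved).
W₁ = 1/(μ₁−λ) = 1/(34.27−21.68) = 0.07943 hr
W₂ = 1/(μ₂−λ) = 1/(25.0−21.68) = 0.30120 hr
W_total = W₁ + W₂ = 0.07943 + 0.30120 = 0.38063 hr

Final: 0.38063 hr


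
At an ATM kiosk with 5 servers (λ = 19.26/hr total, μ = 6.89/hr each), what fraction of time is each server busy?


ρ = λ/(cμ) = 19.26/(5·6.89) = 19.26/34.45 = 0.5591

Final: 0.5591


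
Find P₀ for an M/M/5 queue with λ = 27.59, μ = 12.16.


a = λ/μ = 27.59/12.16 = 2.2689; ρ = a/c = 0.4538
Σ_{k=0}^{4} a^k/k! (terms k=0..4) = 1.00000 + 2.26891 + 2.57399 + 1.94672 + 1.10423 = 8.89385
Tail: a^5/(5!(1−ρ)) = 60.12992/(120·0.5462) = 0.91737
P₀ = 1/(8.89385 + 0.91737) = 1/9.81122 = 0.101924

Final: 0.101924


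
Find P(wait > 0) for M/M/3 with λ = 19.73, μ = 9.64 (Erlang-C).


a = λ/μ = 2.0467; ρ = a/3 = 0.6822
P₀ = 0.103759 (from M/M/c formula)
C(c,a) = [a^c/(c!(1−ρ))]·P₀ = [8.57334/(6·0.3178)]·0.103759
= 4.49657·0.103759 = 0.466561

Final: 0.466561


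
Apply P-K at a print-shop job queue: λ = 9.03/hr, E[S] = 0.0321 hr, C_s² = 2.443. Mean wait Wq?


ρ = λ·E[S] = 9.03·0.0321 = 0.2899
E[S²] = E[S]²(1+C_s²) = 0.0321²·(1+2.443) = 0.003548
Wq = λ·E[S²]/(2(1−ρ)) = 9.03·0.003548/(2·0.7101) = 0.02256 hr

Final: 0.02256 hr


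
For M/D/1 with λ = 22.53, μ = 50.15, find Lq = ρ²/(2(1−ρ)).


ρ = 22.53/50.15 = 0.4493
M/D/1: Lq = ρ²/(2(1−ρ)) = 0.2018/(2·0.5507) = 0.18323

Final: 0.18323


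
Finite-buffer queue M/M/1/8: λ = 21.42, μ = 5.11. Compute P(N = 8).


ρ = λ/μ = 21.42/5.11 = 4.1918
P_K = (1−ρ)ρ^K/(1−ρ^(K+1)) = (-3.1918·95320.987065)/(1 − 399564.685504)
= -304243.698439/-399563.685504 = 0.761440

Final: 0.761440
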